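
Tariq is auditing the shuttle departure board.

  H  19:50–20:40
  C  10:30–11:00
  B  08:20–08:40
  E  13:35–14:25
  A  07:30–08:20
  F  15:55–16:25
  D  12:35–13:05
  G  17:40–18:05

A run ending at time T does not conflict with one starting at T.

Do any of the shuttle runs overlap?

Sorted by start: A, B, C, D, E, F, G, H.
B starts exactly when A ends (back-to-back, no overlap); A is clear from here.
C starts after B ends; B is clear from here.
D starts after C ends; C is clear from here.
E starts after D ends; D is clear from here.
F starts after E ends; E is clear from here.
G starts after F ends; F is clear from here.
H starts after G ends.
Every pair is clear; the schedule has no overlaps.

No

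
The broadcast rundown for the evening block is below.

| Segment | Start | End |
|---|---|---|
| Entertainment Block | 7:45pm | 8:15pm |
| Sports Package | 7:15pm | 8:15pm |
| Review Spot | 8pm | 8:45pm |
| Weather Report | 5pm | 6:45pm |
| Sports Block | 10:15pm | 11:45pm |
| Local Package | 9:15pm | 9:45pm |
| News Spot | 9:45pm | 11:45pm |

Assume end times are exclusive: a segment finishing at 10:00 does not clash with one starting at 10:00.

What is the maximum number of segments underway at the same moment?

3

Sort all start/end points and keep a running count:
5pm start Weather Report → 1
6:45pm end Weather Report → 0
7:15pm start Sports Package → 1
7:45pm start Entertainment Block → 2
8pm start Review Spot → 3
8:15pm end Entertainment Block → 2
8:15pm end Sports Package → 1
8:45pm end Review Spot → 0
9:15pm start Local Package → 1
9:45pm end Local Package → 0
9:45pm start News Spot → 1
10:15pm start Sports Block → 2
11:45pm end News Spot → 1
11:45pm end Sports Block → 0
Peak is 3, at 8pm (Entertainment Block, Review Spot, Sports Package).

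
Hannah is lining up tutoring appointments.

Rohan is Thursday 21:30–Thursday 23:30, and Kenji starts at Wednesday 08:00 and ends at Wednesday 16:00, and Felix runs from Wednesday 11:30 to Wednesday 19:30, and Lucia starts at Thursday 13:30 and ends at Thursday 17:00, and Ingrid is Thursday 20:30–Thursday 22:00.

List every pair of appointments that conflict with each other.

Sorted by start: Kenji, Felix, Lucia, Ingrid, Rohan.
Felix starts before Kenji ends → Kenji and Felix overlap.
Lucia starts after Kenji ends — done with Kenji.
Lucia starts after Felix ends — done with Felix.
Ingrid starts after Lucia ends — done with Lucia.
Rohan starts before Ingrid ends → Ingrid and Rohan overlap.

Felix & Kenji, Ingrid & Rohan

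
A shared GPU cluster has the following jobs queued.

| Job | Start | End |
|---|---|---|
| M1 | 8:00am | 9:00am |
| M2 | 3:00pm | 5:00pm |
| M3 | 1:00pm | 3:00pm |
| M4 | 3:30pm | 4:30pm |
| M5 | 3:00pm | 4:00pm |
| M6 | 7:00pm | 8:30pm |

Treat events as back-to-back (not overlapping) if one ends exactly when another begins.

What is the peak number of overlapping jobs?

3

Sort all start/end points and keep a running count:
8:00am start M1 → 1
9:00am end M1 → 0
1:00pm start M3 → 1
3:00pm end M3 → 0
3:00pm start M2 → 1
3:00pm start M5 → 2
3:30pm start M4 → 3
4:00pm end M5 → 2
4:30pm end M4 → 1
5:00pm end M2 → 0
7:00pm start M6 → 1
8:30pm end M6 → 0
Peak is 3, at 3:30pm (M2, M4, M5).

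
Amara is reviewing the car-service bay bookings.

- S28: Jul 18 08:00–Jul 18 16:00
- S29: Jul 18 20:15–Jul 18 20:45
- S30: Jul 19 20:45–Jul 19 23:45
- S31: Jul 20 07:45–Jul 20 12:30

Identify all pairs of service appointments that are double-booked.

no overlapping pairs

Check each pair: they overlap iff neither finishes before the other starts.
Sorted by start: S28, S29, S30, S31.
S29 starts after S28 ends, so S28 has no further overlaps.
S30 starts after S29 ends, so S29 has no further overlaps.
S31 starts after S30 ends.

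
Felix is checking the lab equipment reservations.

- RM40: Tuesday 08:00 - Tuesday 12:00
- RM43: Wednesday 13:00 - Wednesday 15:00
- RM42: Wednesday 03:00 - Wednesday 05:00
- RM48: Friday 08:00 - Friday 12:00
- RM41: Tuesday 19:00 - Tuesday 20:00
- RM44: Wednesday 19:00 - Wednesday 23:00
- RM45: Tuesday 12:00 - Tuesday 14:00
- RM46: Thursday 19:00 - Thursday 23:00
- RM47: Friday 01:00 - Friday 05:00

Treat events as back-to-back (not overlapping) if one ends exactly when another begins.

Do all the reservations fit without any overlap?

Yes

Sorted by start: RM40, RM45, RM41, RM42, RM43, RM44, RM46, RM47, RM48.
RM45 starts exactly when RM40 ends (back-to-back, no overlap), so RM40 has no further overlaps.
RM41 starts after RM45 ends, so RM45 has no further overlaps.
RM42 starts after RM41 ends, so RM41 has no further overlaps.
RM43 starts after RM42 ends, so RM42 has no further overlaps.
RM44 starts after RM43 ends, so RM43 has no further overlaps.
RM46 starts after RM44 ends, so RM44 has no further overlaps.
RM47 starts after RM46 ends, so RM46 has no further overlaps.
RM48 starts after RM47 ends.
Every pair is clear; the schedule has no overlaps.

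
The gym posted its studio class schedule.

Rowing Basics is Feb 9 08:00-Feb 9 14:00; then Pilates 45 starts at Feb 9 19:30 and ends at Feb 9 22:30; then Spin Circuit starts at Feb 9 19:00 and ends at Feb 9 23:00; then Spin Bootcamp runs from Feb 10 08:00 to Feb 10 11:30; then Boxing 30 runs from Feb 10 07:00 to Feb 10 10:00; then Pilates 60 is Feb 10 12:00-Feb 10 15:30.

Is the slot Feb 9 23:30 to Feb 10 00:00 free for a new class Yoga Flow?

Yes — the slot is free

Rowing Basics: ends Feb 9 14:00 at or before Yoga Flow starts Feb 9 23:30 → clear.
Spin Circuit: ends Feb 9 23:00 at or before Yoga Flow starts Feb 9 23:30 → clear.
Pilates 45: ends Feb 9 22:30 at or before Yoga Flow starts Feb 9 23:30 → clear.
Boxing 30: starts Feb 10 07:00 at or after Yoga Flow ends Feb 10 00:00 → clear.
Spin Bootcamp: starts Feb 10 08:00 at or after Yoga Flow ends Feb 10 00:00 → clear.
Pilates 60: starts Feb 10 12:00 at or after Yoga Flow ends Feb 10 00:00 → clear.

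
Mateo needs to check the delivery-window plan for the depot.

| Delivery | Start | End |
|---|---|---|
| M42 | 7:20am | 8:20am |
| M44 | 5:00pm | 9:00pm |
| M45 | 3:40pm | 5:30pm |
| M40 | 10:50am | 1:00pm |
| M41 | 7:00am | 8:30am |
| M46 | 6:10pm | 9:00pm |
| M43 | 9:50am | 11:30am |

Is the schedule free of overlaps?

No

Sorted by start: M41, M42, M43, M40, M45, M44, M46.
M42 starts before M41 ends → M41 and M42 overlap.
That's a conflict, so the schedule is not conflict-free.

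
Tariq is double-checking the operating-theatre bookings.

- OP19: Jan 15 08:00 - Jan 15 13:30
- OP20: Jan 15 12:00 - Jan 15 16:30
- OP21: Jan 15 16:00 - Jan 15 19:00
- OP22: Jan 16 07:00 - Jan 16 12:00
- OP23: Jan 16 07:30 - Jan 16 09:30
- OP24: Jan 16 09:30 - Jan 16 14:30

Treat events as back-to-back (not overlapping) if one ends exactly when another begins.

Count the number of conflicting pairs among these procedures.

Sorted by start: OP19, OP20, OP21, OP22, OP23, OP24.
OP20 starts before OP19 ends → OP19 and OP20 overlap.
OP21 starts after OP19 ends, so nothing later overlaps OP19 either.
OP21 starts before OP20 ends → OP20 and OP21 overlap.
OP22 starts after OP20 ends, so nothing later overlaps OP20 either.
OP22 starts after OP21 ends, so nothing later overlaps OP21 either.
OP23 starts before OP22 ends → OP22 and OP23 overlap.
OP24 starts before OP22 ends → OP22 and OP24 overlap.
OP24 starts exactly when OP23 ends (back-to-back, no overlap).
Overlapping pairs: OP19 & OP20, OP20 & OP21, OP22 & OP23, OP22 & OP24 — 4 in total.

4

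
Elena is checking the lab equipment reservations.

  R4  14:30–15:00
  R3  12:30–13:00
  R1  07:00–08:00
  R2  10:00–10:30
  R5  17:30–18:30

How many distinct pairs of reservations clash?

0

Two intervals overlap when each starts before the other ends.
Sorted by start: R1, R2, R3, R4, R5.
R2 starts after R1 ends, so nothing later overlaps R1 either.
R3 starts after R2 ends, so nothing later overlaps R2 either.
R4 starts after R3 ends, so nothing later overlaps R3 either.
R5 starts after R4 ends.
No pair overlaps.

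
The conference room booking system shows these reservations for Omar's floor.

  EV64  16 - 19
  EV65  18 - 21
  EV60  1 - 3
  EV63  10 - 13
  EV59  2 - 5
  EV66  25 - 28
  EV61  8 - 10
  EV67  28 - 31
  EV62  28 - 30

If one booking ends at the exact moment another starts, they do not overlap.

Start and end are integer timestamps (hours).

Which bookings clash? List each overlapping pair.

EV59 & EV60, EV62 & EV67, EV64 & EV65

Check each pair: they overlap iff neither finishes before the other starts.
Sorted by start: EV60, EV59, EV61, EV63, EV64, EV65, EV66, EV62, EV67.
EV59 starts before EV60 ends → EV60 and EV59 overlap.
EV61 starts after EV60 ends — done with EV60.
EV61 starts after EV59 ends — done with EV59.
EV63 starts exactly when EV61 ends (back-to-back, no overlap) — done with EV61.
EV64 starts after EV63 ends — done with EV63.
EV65 starts before EV64 ends → EV64 and EV65 overlap.
EV66 starts after EV64 ends — done with EV64.
EV66 starts after EV65 ends — done with EV65.
EV62 starts exactly when EV66 ends (back-to-back, no overlap) — done with EV66.
EV67 starts before EV62 ends → EV62 and EV67 overlap.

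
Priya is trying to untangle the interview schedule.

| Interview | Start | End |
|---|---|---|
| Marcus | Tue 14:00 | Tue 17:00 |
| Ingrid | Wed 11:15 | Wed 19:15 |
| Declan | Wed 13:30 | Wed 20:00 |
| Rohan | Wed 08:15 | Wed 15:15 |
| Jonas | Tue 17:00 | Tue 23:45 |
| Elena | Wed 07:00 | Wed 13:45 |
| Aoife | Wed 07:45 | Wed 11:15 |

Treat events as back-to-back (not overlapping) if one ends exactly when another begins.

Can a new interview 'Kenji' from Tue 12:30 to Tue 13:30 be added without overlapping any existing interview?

Marcus: starts Tue 14:00 at or after Kenji ends Tue 13:30 → clear.
Jonas: starts Tue 17:00 at or after Kenji ends Tue 13:30 → clear.
Elena: starts Wed 07:00 at or after Kenji ends Tue 13:30 → clear.
Aoife: starts Wed 07:45 at or after Kenji ends Tue 13:30 → clear.
Rohan: starts Wed 08:15 at or after Kenji ends Tue 13:30 → clear.
Ingrid: starts Wed 11:15 at or after Kenji ends Tue 13:30 → clear.
Declan: starts Wed 13:30 at or after Kenji ends Tue 13:30 → clear.

Yes — the slot is free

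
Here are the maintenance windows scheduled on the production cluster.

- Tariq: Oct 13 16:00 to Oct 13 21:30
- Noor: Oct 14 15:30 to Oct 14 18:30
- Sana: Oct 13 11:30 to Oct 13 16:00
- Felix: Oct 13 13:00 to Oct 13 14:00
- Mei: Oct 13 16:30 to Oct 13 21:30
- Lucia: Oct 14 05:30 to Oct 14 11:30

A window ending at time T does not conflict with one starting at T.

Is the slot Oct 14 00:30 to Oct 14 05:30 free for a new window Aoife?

Sana: ends Oct 13 16:00 at or before Aoife starts Oct 14 00:30 → clear.
Felix: ends Oct 13 14:00 at or before Aoife starts Oct 14 00:30 → clear.
Tariq: ends Oct 13 21:30 at or before Aoife starts Oct 14 00:30 → clear.
Mei: ends Oct 13 21:30 at or before Aoife starts Oct 14 00:30 → clear.
Lucia: starts Oct 14 05:30 at or after Aoife ends Oct 14 05:30 → clear.
Noor: starts Oct 14 15:30 at or after Aoife ends Oct 14 05:30 → clear.

Yes — the slot is free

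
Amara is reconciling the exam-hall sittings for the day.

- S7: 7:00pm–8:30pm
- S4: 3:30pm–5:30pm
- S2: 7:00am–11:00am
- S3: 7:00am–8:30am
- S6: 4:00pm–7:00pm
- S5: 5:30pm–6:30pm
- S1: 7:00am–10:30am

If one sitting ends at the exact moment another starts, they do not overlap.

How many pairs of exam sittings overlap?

5

Check each pair: they overlap iff neither finishes before the other starts.
Sorted by start: S1, S2, S3, S4, S6, S5, S7.
S2 starts before S1 ends → S1 and S2 overlap.
S3 starts before S1 ends → S1 and S3 overlap.
S4 starts after S1 ends — done with S1.
S3 starts before S2 ends → S2 and S3 overlap.
S4 starts after S2 ends — done with S2.
S4 starts after S3 ends — done with S3.
S6 starts before S4 ends → S4 and S6 overlap.
S5 starts exactly when S4 ends (back-to-back, no overlap) — done with S4.
S5 starts before S6 ends → S6 and S5 overlap.
S7 starts exactly when S6 ends (back-to-back, no overlap).
S7 starts after S5 ends.
Overlapping pairs: S1 & S2, S1 & S3, S2 & S3, S4 & S6, S5 & S6 — 5 in total.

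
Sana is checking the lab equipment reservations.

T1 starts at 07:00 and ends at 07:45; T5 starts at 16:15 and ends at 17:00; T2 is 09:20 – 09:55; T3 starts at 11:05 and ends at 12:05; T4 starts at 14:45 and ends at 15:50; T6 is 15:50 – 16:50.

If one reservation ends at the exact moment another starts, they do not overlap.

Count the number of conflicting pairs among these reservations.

Two intervals overlap when each starts before the other ends.
Sorted by start: T1, T2, T3, T4, T6, T5.
T2 starts after T1 ends, so T1 has no further overlaps.
T3 starts after T2 ends, so T2 has no further overlaps.
T4 starts after T3 ends, so T3 has no further overlaps.
T6 starts exactly when T4 ends (back-to-back, no overlap), so T4 has no further overlaps.
T5 starts before T6 ends → T6 and T5 overlap.
Overlapping pairs: T5 & T6 — 1 in total.

1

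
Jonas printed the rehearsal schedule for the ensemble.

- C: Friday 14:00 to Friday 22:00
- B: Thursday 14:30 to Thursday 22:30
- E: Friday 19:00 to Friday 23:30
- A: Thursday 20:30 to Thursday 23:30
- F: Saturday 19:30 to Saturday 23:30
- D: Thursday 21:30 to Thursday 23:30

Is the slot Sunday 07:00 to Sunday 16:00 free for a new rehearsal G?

B: ends Thursday 22:30 at or before G starts Sunday 07:00 → clear.
A: ends Thursday 23:30 at or before G starts Sunday 07:00 → clear.
D: ends Thursday 23:30 at or before G starts Sunday 07:00 → clear.
C: ends Friday 22:00 at or before G starts Sunday 07:00 → clear.
E: ends Friday 23:30 at or before G starts Sunday 07:00 → clear.
F: ends Saturday 23:30 at or before G starts Sunday 07:00 → clear.

Yes — the slot is free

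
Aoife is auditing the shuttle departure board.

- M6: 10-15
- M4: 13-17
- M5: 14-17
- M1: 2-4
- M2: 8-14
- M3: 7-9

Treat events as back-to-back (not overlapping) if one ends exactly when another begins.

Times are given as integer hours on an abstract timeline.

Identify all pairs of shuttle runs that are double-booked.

Sorted by start: M1, M3, M2, M6, M4, M5.
M3 starts after M1 ends; M1 is clear from here.
M2 starts before M3 ends → M3 and M2 overlap.
M6 starts after M3 ends; M3 is clear from here.
M6 starts before M2 ends → M2 and M6 overlap.
M4 starts before M2 ends → M2 and M4 overlap.
M5 starts exactly when M2 ends (back-to-back, no overlap).
M4 starts before M6 ends → M6 and M4 overlap.
M5 starts before M6 ends → M6 and M5 overlap.
M5 starts before M4 ends → M4 and M5 overlap.

M2 & M3, M2 & M4, M2 & M6, M4 & M5, M4 & M6, M5 & M6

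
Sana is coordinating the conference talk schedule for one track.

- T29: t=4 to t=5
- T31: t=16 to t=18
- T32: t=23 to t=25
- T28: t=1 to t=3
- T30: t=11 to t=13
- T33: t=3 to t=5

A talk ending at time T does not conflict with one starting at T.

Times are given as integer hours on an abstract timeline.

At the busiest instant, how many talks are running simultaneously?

2

Sweep the timeline, counting +1 at each start and −1 at each end (ends before starts at a tie):
t=1 start T28 → 1
t=3 end T28 → 0
t=3 start T33 → 1
t=4 start T29 → 2
t=5 end T29 → 1
t=5 end T33 → 0
t=11 start T30 → 1
t=13 end T30 → 0
t=16 start T31 → 1
t=18 end T31 → 0
t=23 start T32 → 1
t=25 end T32 → 0
Peak is 2, at t=4 (T29, T33).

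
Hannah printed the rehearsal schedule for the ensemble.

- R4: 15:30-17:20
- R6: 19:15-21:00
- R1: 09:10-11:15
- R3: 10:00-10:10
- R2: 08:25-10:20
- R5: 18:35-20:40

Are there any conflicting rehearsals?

Sorted by start: R2, R1, R3, R4, R5, R6.
R1 starts before R2 ends → R2 and R1 overlap.
That's a conflict, so the schedule is not conflict-free.

Yes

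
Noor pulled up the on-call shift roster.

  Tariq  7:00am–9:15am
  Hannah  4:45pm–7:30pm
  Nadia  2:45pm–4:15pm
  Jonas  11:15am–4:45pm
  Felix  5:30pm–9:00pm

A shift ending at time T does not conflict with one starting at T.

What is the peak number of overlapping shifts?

2

Sweep the timeline, counting +1 at each start and −1 at each end (ends before starts at a tie):
7:00am start Tariq → 1
9:15am end Tariq → 0
11:15am start Jonas → 1
2:45pm start Nadia → 2
4:15pm end Nadia → 1
4:45pm end Jonas → 0
4:45pm start Hannah → 1
5:30pm start Felix → 2
7:30pm end Hannah → 1
9:00pm end Felix → 0
Peak is 2, at 2:45pm (Jonas, Nadia).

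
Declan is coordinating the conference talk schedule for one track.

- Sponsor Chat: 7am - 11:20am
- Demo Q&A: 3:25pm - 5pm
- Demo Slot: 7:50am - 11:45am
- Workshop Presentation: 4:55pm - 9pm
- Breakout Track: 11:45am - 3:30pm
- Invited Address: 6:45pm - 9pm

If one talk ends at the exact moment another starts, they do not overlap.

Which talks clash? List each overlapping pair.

Sorted by start: Sponsor Chat, Demo Slot, Breakout Track, Demo Q&A, Workshop Presentation, Invited Address.
Demo Slot starts before Sponsor Chat ends → Sponsor Chat and Demo Slot overlap.
Breakout Track starts after Sponsor Chat ends; Sponsor Chat is clear from here.
Breakout Track starts exactly when Demo Slot ends (back-to-back, no overlap); Demo Slot is clear from here.
Demo Q&A starts before Breakout Track ends → Breakout Track and Demo Q&A overlap.
Workshop Presentation starts after Breakout Track ends; Breakout Track is clear from here.
Workshop Presentation starts before Demo Q&A ends → Demo Q&A and Workshop Presentation overlap.
Invited Address starts after Demo Q&A ends.
Invited Address starts before Workshop Presentation ends → Workshop Presentation and Invited Address overlap.

Breakout Track & Demo Q&A, Demo Q&A & Workshop Presentation, Demo Slot & Sponsor Chat, Invited Address & Workshop Presentation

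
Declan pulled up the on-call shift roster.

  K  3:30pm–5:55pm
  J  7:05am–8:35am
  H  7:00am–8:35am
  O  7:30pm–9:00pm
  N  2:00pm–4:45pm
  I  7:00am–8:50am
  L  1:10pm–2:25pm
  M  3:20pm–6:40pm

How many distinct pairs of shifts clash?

7

Two intervals overlap when each starts before the other ends.
Sorted by start: H, I, J, L, N, M, K, O.
I starts before H ends → H and I overlap.
J starts before H ends → H and J overlap.
L starts after H ends; H is clear from here.
J starts before I ends → I and J overlap.
L starts after I ends; I is clear from here.
L starts after J ends; J is clear from here.
N starts before L ends → L and N overlap.
M starts after L ends; L is clear from here.
M starts before N ends → N and M overlap.
K starts before N ends → N and K overlap.
O starts after N ends.
K starts before M ends → M and K overlap.
O starts after M ends.
O starts after K ends.
Overlapping pairs: H & I, H & J, I & J, K & M, K & N, L & N, M & N — 7 in total.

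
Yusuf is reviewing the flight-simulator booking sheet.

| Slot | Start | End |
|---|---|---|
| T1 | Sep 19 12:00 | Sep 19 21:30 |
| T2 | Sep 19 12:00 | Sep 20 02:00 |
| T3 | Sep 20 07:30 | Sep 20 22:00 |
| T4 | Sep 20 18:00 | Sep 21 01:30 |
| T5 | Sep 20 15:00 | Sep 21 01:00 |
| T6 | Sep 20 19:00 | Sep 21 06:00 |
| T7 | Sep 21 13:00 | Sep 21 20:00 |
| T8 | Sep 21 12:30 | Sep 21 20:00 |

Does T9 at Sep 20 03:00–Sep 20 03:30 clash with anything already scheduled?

No — it doesn't clash with anything

T1: ends Sep 19 21:30 at or before T9 starts Sep 20 03:00 → clear.
T2: ends Sep 20 02:00 at or before T9 starts Sep 20 03:00 → clear.
T3: starts Sep 20 07:30 at or after T9 ends Sep 20 03:30 → clear.
T5: starts Sep 20 15:00 at or after T9 ends Sep 20 03:30 → clear.
T4: starts Sep 20 18:00 at or after T9 ends Sep 20 03:30 → clear.
T6: starts Sep 20 19:00 at or after T9 ends Sep 20 03:30 → clear.
T8: starts Sep 21 12:30 at or after T9 ends Sep 20 03:30 → clear.
T7: starts Sep 21 13:00 at or after T9 ends Sep 20 03:30 → clear.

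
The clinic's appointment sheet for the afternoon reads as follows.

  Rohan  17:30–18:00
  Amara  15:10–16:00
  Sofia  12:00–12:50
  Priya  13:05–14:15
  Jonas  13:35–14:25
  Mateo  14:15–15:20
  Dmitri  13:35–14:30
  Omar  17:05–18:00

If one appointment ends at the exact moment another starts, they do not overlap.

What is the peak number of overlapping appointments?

Sort all start/end points and keep a running count:
12:00 start Sofia → 1
12:50 end Sofia → 0
13:05 start Priya → 1
13:35 start Dmitri → 2
13:35 start Jonas → 3
14:15 end Priya → 2
14:15 start Mateo → 3
14:25 end Jonas → 2
14:30 end Dmitri → 1
15:10 start Amara → 2
15:20 end Mateo → 1
16:00 end Amara → 0
17:05 start Omar → 1
17:30 start Rohan → 2
18:00 end Omar → 1
18:00 end Rohan → 0
Peak is 3, at 13:35 (Dmitri, Jonas, Priya).

3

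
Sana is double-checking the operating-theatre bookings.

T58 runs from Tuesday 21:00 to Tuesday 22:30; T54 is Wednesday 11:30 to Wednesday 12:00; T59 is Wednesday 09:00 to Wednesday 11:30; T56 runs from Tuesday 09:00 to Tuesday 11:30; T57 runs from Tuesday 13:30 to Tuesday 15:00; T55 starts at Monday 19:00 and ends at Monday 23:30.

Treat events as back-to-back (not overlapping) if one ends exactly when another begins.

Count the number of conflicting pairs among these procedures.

Sorted by start: T55, T56, T57, T58, T59, T54.
T56 starts after T55 ends — done with T55.
T57 starts after T56 ends — done with T56.
T58 starts after T57 ends — done with T57.
T59 starts after T58 ends — done with T58.
T54 starts exactly when T59 ends (back-to-back, no overlap).
No pair overlaps.

0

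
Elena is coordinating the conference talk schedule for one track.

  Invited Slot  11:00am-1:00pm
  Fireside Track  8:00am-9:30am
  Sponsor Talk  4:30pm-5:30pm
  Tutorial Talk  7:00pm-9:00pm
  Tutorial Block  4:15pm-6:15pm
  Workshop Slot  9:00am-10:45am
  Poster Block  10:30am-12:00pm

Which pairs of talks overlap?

Sorted by start: Fireside Track, Workshop Slot, Poster Block, Invited Slot, Tutorial Block, Sponsor Talk, Tutorial Talk.
Workshop Slot starts before Fireside Track ends → Fireside Track and Workshop Slot overlap.
Poster Block starts after Fireside Track ends, so nothing later overlaps Fireside Track either.
Poster Block starts before Workshop Slot ends → Workshop Slot and Poster Block overlap.
Invited Slot starts after Workshop Slot ends, so nothing later overlaps Workshop Slot either.
Invited Slot starts before Poster Block ends → Poster Block and Invited Slot overlap.
Tutorial Block starts after Poster Block ends, so nothing later overlaps Poster Block either.
Tutorial Block starts after Invited Slot ends, so nothing later overlaps Invited Slot either.
Sponsor Talk starts before Tutorial Block ends → Tutorial Block and Sponsor Talk overlap.
Tutorial Talk starts after Tutorial Block ends.
Tutorial Talk starts after Sponsor Talk ends.

Fireside Track & Workshop Slot, Invited Slot & Poster Block, Poster Block & Workshop Slot, Sponsor Talk & Tutorial Block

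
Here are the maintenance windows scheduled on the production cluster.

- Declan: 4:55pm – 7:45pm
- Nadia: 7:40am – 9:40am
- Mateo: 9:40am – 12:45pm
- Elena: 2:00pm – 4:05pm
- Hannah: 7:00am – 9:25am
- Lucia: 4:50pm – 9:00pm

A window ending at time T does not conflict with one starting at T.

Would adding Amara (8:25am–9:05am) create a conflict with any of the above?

Hannah: starts 7:00am before Amara ends 9:05am, and ends 9:25am after Amara starts 8:25am → overlap.
Nadia: starts 7:40am before Amara ends 9:05am, and ends 9:40am after Amara starts 8:25am → overlap.
Mateo: starts 9:40am at or after Amara ends 9:05am → clear.
Elena: starts 2:00pm at or after Amara ends 9:05am → clear.
Lucia: starts 4:50pm at or after Amara ends 9:05am → clear.
Declan: starts 4:55pm at or after Amara ends 9:05am → clear.
Amara overlaps Hannah, Nadia.

Yes — it overlaps Hannah, Nadia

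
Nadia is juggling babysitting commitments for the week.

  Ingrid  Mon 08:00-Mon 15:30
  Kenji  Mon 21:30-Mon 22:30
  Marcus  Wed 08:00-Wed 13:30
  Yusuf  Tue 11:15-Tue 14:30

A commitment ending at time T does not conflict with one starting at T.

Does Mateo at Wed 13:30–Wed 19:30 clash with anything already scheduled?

Ingrid: ends Mon 15:30 at or before Mateo starts Wed 13:30 → clear.
Kenji: ends Mon 22:30 at or before Mateo starts Wed 13:30 → clear.
Yusuf: ends Tue 14:30 at or before Mateo starts Wed 13:30 → clear.
Marcus: ends Wed 13:30 at or before Mateo starts Wed 13:30 → clear.

No — it doesn't clash with anything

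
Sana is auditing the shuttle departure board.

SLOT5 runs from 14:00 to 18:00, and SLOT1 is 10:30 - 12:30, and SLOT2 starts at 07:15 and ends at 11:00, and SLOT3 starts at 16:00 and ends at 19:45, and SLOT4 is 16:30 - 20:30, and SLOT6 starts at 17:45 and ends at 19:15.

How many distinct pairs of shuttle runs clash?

Two intervals overlap when each starts before the other ends.
Sorted by start: SLOT2, SLOT1, SLOT5, SLOT3, SLOT4, SLOT6.
SLOT1 starts before SLOT2 ends → SLOT2 and SLOT1 overlap.
SLOT5 starts after SLOT2 ends; SLOT2 is clear from here.
SLOT5 starts after SLOT1 ends; SLOT1 is clear from here.
SLOT3 starts before SLOT5 ends → SLOT5 and SLOT3 overlap.
SLOT4 starts before SLOT5 ends → SLOT5 and SLOT4 overlap.
SLOT6 starts before SLOT5 ends → SLOT5 and SLOT6 overlap.
SLOT4 starts before SLOT3 ends → SLOT3 and SLOT4 overlap.
SLOT6 starts before SLOT3 ends → SLOT3 and SLOT6 overlap.
SLOT6 starts before SLOT4 ends → SLOT4 and SLOT6 overlap.
Overlapping pairs: SLOT1 & SLOT2, SLOT3 & SLOT4, SLOT3 & SLOT5, SLOT3 & SLOT6, SLOT4 & SLOT5, SLOT4 & SLOT6, SLOT5 & SLOT6 — 7 in total.

7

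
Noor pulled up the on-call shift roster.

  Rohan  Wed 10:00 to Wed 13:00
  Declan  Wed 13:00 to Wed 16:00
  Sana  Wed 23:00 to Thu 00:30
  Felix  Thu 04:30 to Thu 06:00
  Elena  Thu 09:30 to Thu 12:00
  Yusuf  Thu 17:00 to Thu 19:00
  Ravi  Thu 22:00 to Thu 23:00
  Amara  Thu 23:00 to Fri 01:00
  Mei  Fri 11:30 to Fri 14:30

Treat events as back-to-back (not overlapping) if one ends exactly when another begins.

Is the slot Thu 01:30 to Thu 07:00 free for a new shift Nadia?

Rohan: ends Wed 13:00 at or before Nadia starts Thu 01:30 → clear.
Declan: ends Wed 16:00 at or before Nadia starts Thu 01:30 → clear.
Sana: ends Thu 00:30 at or before Nadia starts Thu 01:30 → clear.
Felix: starts Thu 04:30 before Nadia ends Thu 07:00, and ends Thu 06:00 after Nadia starts Thu 01:30 → overlap.
Elena: starts Thu 09:30 at or after Nadia ends Thu 07:00 → clear.
Yusuf: starts Thu 17:00 at or after Nadia ends Thu 07:00 → clear.
Ravi: starts Thu 22:00 at or after Nadia ends Thu 07:00 → clear.
Amara: starts Thu 23:00 at or after Nadia ends Thu 07:00 → clear.
Mei: starts Fri 11:30 at or after Nadia ends Thu 07:00 → clear.
Nadia overlaps Felix.

No — it overlaps Felix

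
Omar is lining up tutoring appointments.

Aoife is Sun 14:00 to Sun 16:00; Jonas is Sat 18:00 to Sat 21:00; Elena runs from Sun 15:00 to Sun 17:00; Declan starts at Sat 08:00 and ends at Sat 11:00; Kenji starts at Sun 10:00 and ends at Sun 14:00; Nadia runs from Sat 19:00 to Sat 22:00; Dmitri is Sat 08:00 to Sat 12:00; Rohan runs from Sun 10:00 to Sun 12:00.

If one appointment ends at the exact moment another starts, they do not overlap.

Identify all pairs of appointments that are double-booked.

Check each pair: they overlap iff neither finishes before the other starts.
Sorted by start: Dmitri, Declan, Jonas, Nadia, Rohan, Kenji, Aoife, Elena.
Declan starts before Dmitri ends → Dmitri and Declan overlap.
Jonas starts after Dmitri ends, so Dmitri has no further overlaps.
Jonas starts after Declan ends, so Declan has no further overlaps.
Nadia starts before Jonas ends → Jonas and Nadia overlap.
Rohan starts after Jonas ends, so Jonas has no further overlaps.
Rohan starts after Nadia ends, so Nadia has no further overlaps.
Kenji starts before Rohan ends → Rohan and Kenji overlap.
Aoife starts after Rohan ends, so Rohan has no further overlaps.
Aoife starts exactly when Kenji ends (back-to-back, no overlap), so Kenji has no further overlaps.
Elena starts before Aoife ends → Aoife and Elena overlap.

Aoife & Elena, Declan & Dmitri, Jonas & Nadia, Kenji & Rohan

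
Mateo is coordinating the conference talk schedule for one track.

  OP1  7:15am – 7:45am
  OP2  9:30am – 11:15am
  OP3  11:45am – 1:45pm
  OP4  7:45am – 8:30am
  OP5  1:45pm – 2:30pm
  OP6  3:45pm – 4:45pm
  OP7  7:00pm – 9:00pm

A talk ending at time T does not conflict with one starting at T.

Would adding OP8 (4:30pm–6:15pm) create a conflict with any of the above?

OP1: ends 7:45am at or before OP8 starts 4:30pm → clear.
OP4: ends 8:30am at or before OP8 starts 4:30pm → clear.
OP2: ends 11:15am at or before OP8 starts 4:30pm → clear.
OP3: ends 1:45pm at or before OP8 starts 4:30pm → clear.
OP5: ends 2:30pm at or before OP8 starts 4:30pm → clear.
OP6: starts 3:45pm before OP8 ends 6:15pm, and ends 4:45pm after OP8 starts 4:30pm → overlap.
OP7: starts 7:00pm at or after OP8 ends 6:15pm → clear.
OP8 overlaps OP6.

Yes — it overlaps OP6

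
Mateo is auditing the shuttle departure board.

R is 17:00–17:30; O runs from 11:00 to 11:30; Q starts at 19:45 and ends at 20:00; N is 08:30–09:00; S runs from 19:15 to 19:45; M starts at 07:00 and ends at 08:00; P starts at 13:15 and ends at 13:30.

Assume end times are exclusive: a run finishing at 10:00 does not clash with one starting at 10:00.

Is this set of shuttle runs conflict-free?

Sorted by start: M, N, O, P, R, S, Q.
N starts after M ends; M is clear from here.
O starts after N ends; N is clear from here.
P starts after O ends; O is clear from here.
R starts after P ends; P is clear from here.
S starts after R ends; R is clear from here.
Q starts exactly when S ends (back-to-back, no overlap).
Every pair is clear; the schedule has no overlaps.

Yes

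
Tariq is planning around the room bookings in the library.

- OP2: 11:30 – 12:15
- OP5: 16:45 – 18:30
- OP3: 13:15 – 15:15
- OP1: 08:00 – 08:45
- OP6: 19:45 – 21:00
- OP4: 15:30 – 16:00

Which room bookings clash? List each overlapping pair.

none

Sorted by start: OP1, OP2, OP3, OP4, OP5, OP6.
OP2 starts after OP1 ends, so OP1 has no further overlaps.
OP3 starts after OP2 ends, so OP2 has no further overlaps.
OP4 starts after OP3 ends, so OP3 has no further overlaps.
OP5 starts after OP4 ends, so OP4 has no further overlaps.
OP6 starts after OP5 ends.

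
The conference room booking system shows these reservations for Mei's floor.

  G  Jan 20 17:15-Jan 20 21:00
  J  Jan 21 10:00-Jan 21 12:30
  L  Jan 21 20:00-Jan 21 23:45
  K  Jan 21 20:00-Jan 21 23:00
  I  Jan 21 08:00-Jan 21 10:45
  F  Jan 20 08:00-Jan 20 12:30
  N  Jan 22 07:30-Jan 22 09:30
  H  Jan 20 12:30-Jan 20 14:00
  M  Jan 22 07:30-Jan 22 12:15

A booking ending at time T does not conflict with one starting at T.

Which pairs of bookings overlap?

Two intervals overlap when each starts before the other ends.
Sorted by start: F, H, G, I, J, K, L, M, N.
H starts exactly when F ends (back-to-back, no overlap), so nothing later overlaps F either.
G starts after H ends, so nothing later overlaps H either.
I starts after G ends, so nothing later overlaps G either.
J starts before I ends → I and J overlap.
K starts after I ends, so nothing later overlaps I either.
K starts after J ends, so nothing later overlaps J either.
L starts before K ends → K and L overlap.
M starts after K ends, so nothing later overlaps K either.
M starts after L ends, so nothing later overlaps L either.
N starts before M ends → M and N overlap.

I & J, K & L, M & N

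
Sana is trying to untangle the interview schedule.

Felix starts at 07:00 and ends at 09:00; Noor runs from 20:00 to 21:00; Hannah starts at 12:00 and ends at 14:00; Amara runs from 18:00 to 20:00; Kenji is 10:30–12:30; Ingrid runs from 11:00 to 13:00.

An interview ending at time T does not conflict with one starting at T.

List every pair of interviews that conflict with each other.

Hannah & Ingrid, Hannah & Kenji, Ingrid & Kenji

Sorted by start: Felix, Kenji, Ingrid, Hannah, Amara, Noor.
Kenji starts after Felix ends — done with Felix.
Ingrid starts before Kenji ends → Kenji and Ingrid overlap.
Hannah starts before Kenji ends → Kenji and Hannah overlap.
Amara starts after Kenji ends — done with Kenji.
Hannah starts before Ingrid ends → Ingrid and Hannah overlap.
Amara starts after Ingrid ends — done with Ingrid.
Amara starts after Hannah ends — done with Hannah.
Noor starts exactly when Amara ends (back-to-back, no overlap).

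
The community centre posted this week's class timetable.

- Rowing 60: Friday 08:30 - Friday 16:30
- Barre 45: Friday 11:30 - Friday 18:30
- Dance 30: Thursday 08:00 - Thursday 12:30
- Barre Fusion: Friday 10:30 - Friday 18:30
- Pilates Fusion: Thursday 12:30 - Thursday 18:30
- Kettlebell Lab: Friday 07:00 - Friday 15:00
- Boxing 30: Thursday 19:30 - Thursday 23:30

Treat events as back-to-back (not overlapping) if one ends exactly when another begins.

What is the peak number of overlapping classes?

4

Walk through starts and ends in time order (an end at T is processed before a start at T):
Thursday 08:00 start Dance 30 → 1
Thursday 12:30 end Dance 30 → 0
Thursday 12:30 start Pilates Fusion → 1
Thursday 18:30 end Pilates Fusion → 0
Thursday 19:30 start Boxing 30 → 1
Thursday 23:30 end Boxing 30 → 0
Friday 07:00 start Kettlebell Lab → 1
Friday 08:30 start Rowing 60 → 2
Friday 10:30 start Barre Fusion → 3
Friday 11:30 start Barre 45 → 4
Friday 15:00 end Kettlebell Lab → 3
Friday 16:30 end Rowing 60 → 2
Friday 18:30 end Barre 45 → 1
Friday 18:30 end Barre Fusion → 0
Peak is 4, at Friday 11:30 (Barre 45, Barre Fusion, Kettlebell Lab, Rowing 60).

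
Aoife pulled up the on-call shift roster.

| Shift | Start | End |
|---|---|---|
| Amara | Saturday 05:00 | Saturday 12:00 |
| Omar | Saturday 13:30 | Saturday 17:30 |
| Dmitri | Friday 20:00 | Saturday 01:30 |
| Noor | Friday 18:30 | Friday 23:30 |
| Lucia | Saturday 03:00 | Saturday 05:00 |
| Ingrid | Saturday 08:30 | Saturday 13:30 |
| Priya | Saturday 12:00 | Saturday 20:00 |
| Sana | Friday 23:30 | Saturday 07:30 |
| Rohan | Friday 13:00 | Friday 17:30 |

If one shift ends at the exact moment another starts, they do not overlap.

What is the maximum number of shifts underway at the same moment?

Walk through starts and ends in time order (an end at T is processed before a start at T):
Friday 13:00 start Rohan → 1
Friday 17:30 end Rohan → 0
Friday 18:30 start Noor → 1
Friday 20:00 start Dmitri → 2
Friday 23:30 end Noor → 1
Friday 23:30 start Sana → 2
Saturday 01:30 end Dmitri → 1
Saturday 03:00 start Lucia → 2
Saturday 05:00 end Lucia → 1
Saturday 05:00 start Amara → 2
Saturday 07:30 end Sana → 1
Saturday 08:30 start Ingrid → 2
Saturday 12:00 end Amara → 1
Saturday 12:00 start Priya → 2
Saturday 13:30 end Ingrid → 1
Saturday 13:30 start Omar → 2
Saturday 17:30 end Omar → 1
Saturday 20:00 end Priya → 0
Peak is 2, at Friday 20:00 (Dmitri, Noor).

2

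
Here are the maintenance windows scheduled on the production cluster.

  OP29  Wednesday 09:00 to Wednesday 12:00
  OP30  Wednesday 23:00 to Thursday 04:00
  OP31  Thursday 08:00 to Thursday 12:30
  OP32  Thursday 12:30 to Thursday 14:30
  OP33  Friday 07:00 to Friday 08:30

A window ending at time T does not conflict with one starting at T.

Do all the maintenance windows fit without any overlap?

Yes

Sorted by start: OP29, OP30, OP31, OP32, OP33.
OP30 starts after OP29 ends, so nothing later overlaps OP29 either.
OP31 starts after OP30 ends, so nothing later overlaps OP30 either.
OP32 starts exactly when OP31 ends (back-to-back, no overlap), so nothing later overlaps OP31 either.
OP33 starts after OP32 ends.
Every pair is clear; the schedule has no overlaps.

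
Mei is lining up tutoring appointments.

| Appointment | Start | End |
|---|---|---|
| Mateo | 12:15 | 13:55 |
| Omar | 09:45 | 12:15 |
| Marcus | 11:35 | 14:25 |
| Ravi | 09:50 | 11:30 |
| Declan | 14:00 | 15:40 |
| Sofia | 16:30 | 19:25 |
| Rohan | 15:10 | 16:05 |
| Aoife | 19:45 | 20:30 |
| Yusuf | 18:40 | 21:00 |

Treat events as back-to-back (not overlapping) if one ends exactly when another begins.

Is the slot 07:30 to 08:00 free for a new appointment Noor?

Omar: starts 09:45 at or after Noor ends 08:00 → clear.
Ravi: starts 09:50 at or after Noor ends 08:00 → clear.
Marcus: starts 11:35 at or after Noor ends 08:00 → clear.
Mateo: starts 12:15 at or after Noor ends 08:00 → clear.
Declan: starts 14:00 at or after Noor ends 08:00 → clear.
Rohan: starts 15:10 at or after Noor ends 08:00 → clear.
Sofia: starts 16:30 at or after Noor ends 08:00 → clear.
Yusuf: starts 18:40 at or after Noor ends 08:00 → clear.
Aoife: starts 19:45 at or after Noor ends 08:00 → clear.

Yes — the slot is free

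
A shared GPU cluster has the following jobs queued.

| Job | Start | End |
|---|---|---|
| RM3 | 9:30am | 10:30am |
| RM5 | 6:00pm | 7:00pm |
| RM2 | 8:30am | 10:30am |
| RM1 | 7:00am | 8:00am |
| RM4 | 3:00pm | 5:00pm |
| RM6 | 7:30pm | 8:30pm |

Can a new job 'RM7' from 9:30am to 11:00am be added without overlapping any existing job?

RM1: ends 8:00am at or before RM7 starts 9:30am → clear.
RM2: starts 8:30am before RM7 ends 11:00am, and ends 10:30am after RM7 starts 9:30am → overlap.
RM3: starts 9:30am before RM7 ends 11:00am, and ends 10:30am after RM7 starts 9:30am → overlap.
RM4: starts 3:00pm at or after RM7 ends 11:00am → clear.
RM5: starts 6:00pm at or after RM7 ends 11:00am → clear.
RM6: starts 7:30pm at or after RM7 ends 11:00am → clear.
RM7 overlaps RM2, RM3.

No — it overlaps RM2, RM3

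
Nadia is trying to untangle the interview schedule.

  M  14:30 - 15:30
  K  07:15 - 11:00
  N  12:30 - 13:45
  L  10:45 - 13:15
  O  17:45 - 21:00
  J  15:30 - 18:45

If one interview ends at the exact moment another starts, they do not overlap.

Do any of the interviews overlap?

Yes

Sorted by start: K, L, N, M, J, O.
L starts before K ends → K and L overlap.
That's a conflict, so the schedule is not conflict-free.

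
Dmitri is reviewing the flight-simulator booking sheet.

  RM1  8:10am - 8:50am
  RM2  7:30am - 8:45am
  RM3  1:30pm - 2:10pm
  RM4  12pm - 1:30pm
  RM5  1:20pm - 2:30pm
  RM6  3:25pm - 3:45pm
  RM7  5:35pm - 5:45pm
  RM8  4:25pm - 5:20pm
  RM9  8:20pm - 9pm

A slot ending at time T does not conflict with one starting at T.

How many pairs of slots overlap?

3

Sorted by start: RM2, RM1, RM4, RM5, RM3, RM6, RM8, RM7, RM9.
RM1 starts before RM2 ends → RM2 and RM1 overlap.
RM4 starts after RM2 ends, so RM2 has no further overlaps.
RM4 starts after RM1 ends, so RM1 has no further overlaps.
RM5 starts before RM4 ends → RM4 and RM5 overlap.
RM3 starts exactly when RM4 ends (back-to-back, no overlap), so RM4 has no further overlaps.
RM3 starts before RM5 ends → RM5 and RM3 overlap.
RM6 starts after RM5 ends, so RM5 has no further overlaps.
RM6 starts after RM3 ends, so RM3 has no further overlaps.
RM8 starts after RM6 ends, so RM6 has no further overlaps.
RM7 starts after RM8 ends, so RM8 has no further overlaps.
RM9 starts after RM7 ends.
Overlapping pairs: RM1 & RM2, RM3 & RM5, RM4 & RM5 — 3 in total.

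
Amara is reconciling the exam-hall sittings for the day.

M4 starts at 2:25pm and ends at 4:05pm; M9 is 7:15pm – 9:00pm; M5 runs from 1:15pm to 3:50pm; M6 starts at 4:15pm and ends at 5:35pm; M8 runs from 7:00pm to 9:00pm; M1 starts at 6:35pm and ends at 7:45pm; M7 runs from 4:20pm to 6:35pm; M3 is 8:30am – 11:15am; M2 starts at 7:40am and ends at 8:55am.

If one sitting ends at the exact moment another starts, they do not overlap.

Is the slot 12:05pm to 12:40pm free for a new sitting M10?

M2: ends 8:55am at or before M10 starts 12:05pm → clear.
M3: ends 11:15am at or before M10 starts 12:05pm → clear.
M5: starts 1:15pm at or after M10 ends 12:40pm → clear.
M4: starts 2:25pm at or after M10 ends 12:40pm → clear.
M6: starts 4:15pm at or after M10 ends 12:40pm → clear.
M7: starts 4:20pm at or after M10 ends 12:40pm → clear.
M1: starts 6:35pm at or after M10 ends 12:40pm → clear.
M8: starts 7:00pm at or after M10 ends 12:40pm → clear.
M9: starts 7:15pm at or after M10 ends 12:40pm → clear.

Yes — the slot is free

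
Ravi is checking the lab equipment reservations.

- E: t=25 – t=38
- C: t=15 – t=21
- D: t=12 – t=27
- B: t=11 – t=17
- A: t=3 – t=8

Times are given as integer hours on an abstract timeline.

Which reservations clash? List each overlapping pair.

Sorted by start: A, B, D, C, E.
B starts after A ends; A is clear from here.
D starts before B ends → B and D overlap.
C starts before B ends → B and C overlap.
E starts after B ends.
C starts before D ends → D and C overlap.
E starts before D ends → D and E overlap.
E starts after C ends.

B & C, B & D, C & D, D & E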